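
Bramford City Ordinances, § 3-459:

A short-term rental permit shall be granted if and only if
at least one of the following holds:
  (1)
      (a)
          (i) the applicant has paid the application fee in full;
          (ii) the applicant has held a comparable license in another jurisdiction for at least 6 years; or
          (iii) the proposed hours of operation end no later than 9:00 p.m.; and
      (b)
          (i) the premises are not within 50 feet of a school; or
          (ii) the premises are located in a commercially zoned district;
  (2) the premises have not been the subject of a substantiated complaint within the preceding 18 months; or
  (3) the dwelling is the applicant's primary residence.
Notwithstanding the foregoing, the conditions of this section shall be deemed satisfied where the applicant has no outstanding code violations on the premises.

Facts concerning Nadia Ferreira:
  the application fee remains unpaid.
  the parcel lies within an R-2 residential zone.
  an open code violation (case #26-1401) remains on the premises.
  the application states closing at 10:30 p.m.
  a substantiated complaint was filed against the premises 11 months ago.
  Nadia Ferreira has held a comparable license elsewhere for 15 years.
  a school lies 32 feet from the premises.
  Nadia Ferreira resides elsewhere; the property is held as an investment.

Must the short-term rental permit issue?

(i) fee paid — not satisfied.
(ii) prior license ≥ 6 yr — satisfied.
(iii) closes by 9 p.m. — not satisfied.
(a): F OR T OR F → true.
(i) ≥50 ft from school — not satisfied.
(ii) commercially zoned — not met.
So (b) is not satisfied (F OR F).
(1): T AND F → false.
(2) no complaint in 18 mo. — not met.
(3) primary residence — not satisfied.
Overall = F OR F OR F = false.
Exception (no code violations) — not satisfied.
Result: main false OR exception false → false.

No — denied.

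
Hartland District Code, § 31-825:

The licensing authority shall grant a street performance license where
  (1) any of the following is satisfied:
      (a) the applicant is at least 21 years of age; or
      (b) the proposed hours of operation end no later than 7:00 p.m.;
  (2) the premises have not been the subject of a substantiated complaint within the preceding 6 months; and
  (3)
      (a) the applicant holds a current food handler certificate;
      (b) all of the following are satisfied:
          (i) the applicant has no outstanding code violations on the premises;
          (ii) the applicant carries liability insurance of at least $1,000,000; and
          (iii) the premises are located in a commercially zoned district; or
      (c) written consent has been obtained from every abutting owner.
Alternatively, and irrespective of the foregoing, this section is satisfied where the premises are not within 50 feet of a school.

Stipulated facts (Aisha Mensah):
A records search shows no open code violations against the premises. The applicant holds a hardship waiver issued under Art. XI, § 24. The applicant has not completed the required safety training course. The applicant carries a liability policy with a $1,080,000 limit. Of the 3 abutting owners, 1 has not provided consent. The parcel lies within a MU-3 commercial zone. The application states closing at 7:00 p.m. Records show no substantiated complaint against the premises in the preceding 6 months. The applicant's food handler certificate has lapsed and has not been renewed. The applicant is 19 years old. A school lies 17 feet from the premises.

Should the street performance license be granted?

Yes — granted.

(a) age ≥ 21 — not met.
(b) closes by 7 p.m. — met.
(1) = F OR T = true.
(2) no complaint in 6 mo. — met.
(a) food handler cert. — not met.
(i) no code violations — met.
(ii) insurance ≥ $1,000,000 — met.
(iii) commercially zoned — holds.
So (b) is satisfied (T AND T AND T).
(c) all abutters consent — not satisfied.
So (3) is satisfied (F OR T OR F).
Overall = T AND T AND T = true.
Exception (≥50 ft from school) — not satisfied.
Result: main true OR exception false → true.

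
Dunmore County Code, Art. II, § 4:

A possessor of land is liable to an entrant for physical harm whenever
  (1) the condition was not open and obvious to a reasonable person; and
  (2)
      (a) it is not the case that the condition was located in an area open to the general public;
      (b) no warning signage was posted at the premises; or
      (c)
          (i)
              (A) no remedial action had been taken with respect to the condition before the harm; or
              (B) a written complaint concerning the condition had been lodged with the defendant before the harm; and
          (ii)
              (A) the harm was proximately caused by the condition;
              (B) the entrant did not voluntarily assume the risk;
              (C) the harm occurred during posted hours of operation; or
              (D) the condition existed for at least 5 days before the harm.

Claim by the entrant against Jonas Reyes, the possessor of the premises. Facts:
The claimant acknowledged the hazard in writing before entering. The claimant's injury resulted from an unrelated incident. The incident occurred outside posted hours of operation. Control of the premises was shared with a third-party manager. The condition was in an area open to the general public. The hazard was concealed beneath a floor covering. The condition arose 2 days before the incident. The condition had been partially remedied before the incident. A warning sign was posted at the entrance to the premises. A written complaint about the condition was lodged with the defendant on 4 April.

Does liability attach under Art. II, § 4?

No — not liable.

(1) not open/obvious — satisfied.
(a) not (public area) — fails.
(b) no signage posted — not met.
(A) no remedial action — not met.
(B) complaint lodged — met.
(i): F OR T → true.
(A) proximate cause — not satisfied.
(B) no assumed risk — not met.
(C) during posted hours — not met.
(D) condition ≥5 days old — fails.
(ii) = F OR F OR F OR F = false.
(c) = T AND F = false.
(2): F OR F OR F → false.
So Overall is not satisfied (T AND F).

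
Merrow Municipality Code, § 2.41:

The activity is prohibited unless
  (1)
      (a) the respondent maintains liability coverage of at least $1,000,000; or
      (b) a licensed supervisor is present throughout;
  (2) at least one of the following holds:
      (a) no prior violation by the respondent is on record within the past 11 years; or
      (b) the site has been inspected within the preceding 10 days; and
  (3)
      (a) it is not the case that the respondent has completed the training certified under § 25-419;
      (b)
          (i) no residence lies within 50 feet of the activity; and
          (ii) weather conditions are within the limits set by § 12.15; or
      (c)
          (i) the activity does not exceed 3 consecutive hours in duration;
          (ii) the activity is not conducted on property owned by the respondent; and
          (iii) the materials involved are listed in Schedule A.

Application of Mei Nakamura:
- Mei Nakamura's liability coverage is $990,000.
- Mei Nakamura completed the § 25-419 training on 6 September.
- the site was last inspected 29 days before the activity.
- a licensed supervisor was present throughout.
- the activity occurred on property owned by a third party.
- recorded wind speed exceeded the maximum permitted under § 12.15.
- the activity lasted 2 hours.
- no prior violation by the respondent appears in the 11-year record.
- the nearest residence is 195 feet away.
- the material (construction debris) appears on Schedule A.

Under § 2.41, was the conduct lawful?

Yes — lawful.

(a) coverage ≥ $1,000,000 — fails.
(b) supervisor present — met.
(1) = F OR T = true.
(a) no prior violation — holds.
(b) site inspected — not met.
(2) = T OR F = true.
(a) not (training certified) — not satisfied.
(i) no residence in 50 ft — met.
(ii) weather ok — not met.
(b) = T AND F = false.
(i) ≤ 3 hrs duration — satisfied.
(ii) not (own property) — satisfied.
(iii) Schedule A material — met.
(c): T AND T AND T → true.
(3): F OR F OR T → true.
Overall: T AND T AND T → true.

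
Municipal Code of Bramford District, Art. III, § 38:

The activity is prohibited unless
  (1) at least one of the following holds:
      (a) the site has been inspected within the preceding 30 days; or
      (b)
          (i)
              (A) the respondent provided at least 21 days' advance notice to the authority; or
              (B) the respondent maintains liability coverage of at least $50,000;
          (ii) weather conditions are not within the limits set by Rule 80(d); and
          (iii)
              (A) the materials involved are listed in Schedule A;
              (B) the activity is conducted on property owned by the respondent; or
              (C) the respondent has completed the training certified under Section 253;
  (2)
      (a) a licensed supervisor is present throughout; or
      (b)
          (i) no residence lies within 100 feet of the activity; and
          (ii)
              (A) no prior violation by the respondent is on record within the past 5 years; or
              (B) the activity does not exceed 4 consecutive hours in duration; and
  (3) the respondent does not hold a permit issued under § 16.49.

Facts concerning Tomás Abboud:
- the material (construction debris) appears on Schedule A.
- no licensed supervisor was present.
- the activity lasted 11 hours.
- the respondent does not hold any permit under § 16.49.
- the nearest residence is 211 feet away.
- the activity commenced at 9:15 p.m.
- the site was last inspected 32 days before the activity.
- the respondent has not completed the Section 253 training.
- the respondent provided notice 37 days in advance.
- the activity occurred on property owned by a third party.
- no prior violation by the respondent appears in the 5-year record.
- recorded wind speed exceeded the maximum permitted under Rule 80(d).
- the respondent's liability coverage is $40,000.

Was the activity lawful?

(a) site inspected — not met.
(A) ≥21 days' notice — satisfied.
(B) coverage ≥ $50,000 — not met.
So (i) is satisfied (T OR F).
(ii) not (weather ok) — satisfied.
(A) Schedule A material — satisfied.
(B) own property — not satisfied.
(C) training certified — fails.
So (iii) is satisfied (T OR F OR F).
So (b) is satisfied (T AND T AND T).
(1): F OR T → true.
(a) supervisor present — not satisfied.
(i) no residence in 100 ft — holds.
(A) no prior violation — holds.
(B) ≤ 4 hrs duration — fails.
(ii) = T OR F = true.
(b): T AND T → true.
(2) = F OR T = true.
(3) not (holds permit) — met.
So Overall is satisfied (T AND T AND T).

Yes — lawful.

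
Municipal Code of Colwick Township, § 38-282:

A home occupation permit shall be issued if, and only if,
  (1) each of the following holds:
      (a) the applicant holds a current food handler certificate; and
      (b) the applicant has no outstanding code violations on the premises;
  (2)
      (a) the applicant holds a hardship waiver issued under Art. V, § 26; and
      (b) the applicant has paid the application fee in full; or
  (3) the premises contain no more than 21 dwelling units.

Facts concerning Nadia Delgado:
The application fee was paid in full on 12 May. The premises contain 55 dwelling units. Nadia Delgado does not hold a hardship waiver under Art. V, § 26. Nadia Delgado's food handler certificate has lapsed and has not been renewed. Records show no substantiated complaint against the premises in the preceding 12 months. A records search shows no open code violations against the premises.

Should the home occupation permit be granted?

(a) food handler cert. — not satisfied.
(b) no code violations — satisfied.
So (1) is not satisfied (F AND T).
(a) hardship waiver — fails.
(b) fee paid — satisfied.
So (2) is not satisfied (F AND T).
(3) ≤ 21 units — not met.
Overall = F OR F OR F = false.

No — denied.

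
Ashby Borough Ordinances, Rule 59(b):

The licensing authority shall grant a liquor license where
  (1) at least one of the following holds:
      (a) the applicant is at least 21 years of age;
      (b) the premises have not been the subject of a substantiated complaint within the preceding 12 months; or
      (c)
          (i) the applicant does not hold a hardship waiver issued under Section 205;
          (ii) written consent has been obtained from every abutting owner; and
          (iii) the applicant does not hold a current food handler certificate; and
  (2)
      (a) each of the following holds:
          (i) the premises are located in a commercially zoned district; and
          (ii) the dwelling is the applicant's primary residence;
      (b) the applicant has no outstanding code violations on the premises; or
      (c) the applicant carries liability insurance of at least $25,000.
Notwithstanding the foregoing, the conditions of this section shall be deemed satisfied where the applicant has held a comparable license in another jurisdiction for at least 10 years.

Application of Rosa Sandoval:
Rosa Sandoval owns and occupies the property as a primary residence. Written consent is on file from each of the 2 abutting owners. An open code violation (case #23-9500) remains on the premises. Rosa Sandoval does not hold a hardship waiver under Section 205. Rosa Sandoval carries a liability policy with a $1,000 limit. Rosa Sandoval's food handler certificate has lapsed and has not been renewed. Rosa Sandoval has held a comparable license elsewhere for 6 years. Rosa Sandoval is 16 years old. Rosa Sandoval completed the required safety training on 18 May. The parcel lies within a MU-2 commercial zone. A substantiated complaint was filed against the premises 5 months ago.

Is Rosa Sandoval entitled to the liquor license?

(a) age ≥ 21 — not met.
(b) no complaint in 12 mo. — fails.
(i) not (hardship waiver) — met.
(ii) all abutters consent — met.
(iii) not (food handler cert.) — met.
(c): T AND T AND T → true.
(1): F OR F OR T → true.
(i) commercially zoned — holds.
(ii) primary residence — met.
So (a) is satisfied (T AND T).
(b) no code violations — fails.
(c) insurance ≥ $25,000 — not met.
(2): T OR F OR F → true.
Overall = T AND T = true.
Exception (prior license ≥ 10 yr) — not satisfied.
Result: main true OR exception false → true.

Yes — granted.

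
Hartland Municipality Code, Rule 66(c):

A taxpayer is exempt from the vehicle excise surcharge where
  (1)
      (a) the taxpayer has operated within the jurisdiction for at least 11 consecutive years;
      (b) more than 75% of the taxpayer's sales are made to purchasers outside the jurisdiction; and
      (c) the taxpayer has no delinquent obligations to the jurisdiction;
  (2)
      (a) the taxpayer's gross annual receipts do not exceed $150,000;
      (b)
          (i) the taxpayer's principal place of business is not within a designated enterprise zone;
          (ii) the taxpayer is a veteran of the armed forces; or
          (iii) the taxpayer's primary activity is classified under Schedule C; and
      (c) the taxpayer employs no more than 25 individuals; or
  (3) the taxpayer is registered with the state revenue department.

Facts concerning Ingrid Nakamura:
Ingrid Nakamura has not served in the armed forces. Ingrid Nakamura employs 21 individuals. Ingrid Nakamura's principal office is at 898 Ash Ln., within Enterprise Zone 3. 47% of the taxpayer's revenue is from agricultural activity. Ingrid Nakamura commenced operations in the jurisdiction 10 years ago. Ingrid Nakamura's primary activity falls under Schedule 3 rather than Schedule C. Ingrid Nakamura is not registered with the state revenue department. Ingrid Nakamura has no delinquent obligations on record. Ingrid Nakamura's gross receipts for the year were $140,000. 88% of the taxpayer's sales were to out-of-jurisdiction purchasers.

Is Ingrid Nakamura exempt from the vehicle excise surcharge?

(a) ≥ 11 yrs in jurisdiction — fails.
(b) >75% out-of-jur. sales — met.
(c) no delinquency — met.
(1): F AND T AND T → false.
(a) receipts ≤ $150,000 — met.
(i) not (in enterprise zone) — not met.
(ii) veteran — not met.
(iii) Schedule C activity — fails.
(b) = F OR F OR F = false.
(c) ≤ 25 employees — satisfied.
So (2) is not satisfied (T AND F AND T).
(3) state-registered — not satisfied.
So Overall is not satisfied (F OR F OR F).

No — not exempt.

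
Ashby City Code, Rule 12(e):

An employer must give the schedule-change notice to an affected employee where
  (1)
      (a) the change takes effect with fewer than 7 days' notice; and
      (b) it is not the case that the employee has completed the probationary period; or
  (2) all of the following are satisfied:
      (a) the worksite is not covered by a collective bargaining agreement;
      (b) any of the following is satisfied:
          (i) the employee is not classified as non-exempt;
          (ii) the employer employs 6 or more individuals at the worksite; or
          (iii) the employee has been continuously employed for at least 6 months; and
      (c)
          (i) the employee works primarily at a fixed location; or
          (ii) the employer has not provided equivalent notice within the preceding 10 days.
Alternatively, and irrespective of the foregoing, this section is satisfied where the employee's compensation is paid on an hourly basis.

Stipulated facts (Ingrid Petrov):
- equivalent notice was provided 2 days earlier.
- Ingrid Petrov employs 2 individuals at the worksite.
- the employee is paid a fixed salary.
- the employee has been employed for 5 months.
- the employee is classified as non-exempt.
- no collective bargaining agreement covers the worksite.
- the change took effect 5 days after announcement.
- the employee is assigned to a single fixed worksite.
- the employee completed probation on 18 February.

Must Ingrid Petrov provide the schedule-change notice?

No — not required.

(a) < 7 days' notice — satisfied.
(b) not (past probation) — not met.
(1): T AND F → false.
(a) no CBA — holds.
(i) not (non-exempt) — fails.
(ii) ≥ 6 at site — not met.
(iii) tenure ≥ 6 mo. — fails.
So (b) is not satisfied (F OR F OR F).
(i) fixed location — met.
(ii) no recent notice — fails.
So (c) is satisfied (T OR F).
(2) = T AND F AND T = false.
So Overall is not satisfied (F OR F).
Exception (hourly-paid) — not satisfied.
Result: main false OR exception false → false.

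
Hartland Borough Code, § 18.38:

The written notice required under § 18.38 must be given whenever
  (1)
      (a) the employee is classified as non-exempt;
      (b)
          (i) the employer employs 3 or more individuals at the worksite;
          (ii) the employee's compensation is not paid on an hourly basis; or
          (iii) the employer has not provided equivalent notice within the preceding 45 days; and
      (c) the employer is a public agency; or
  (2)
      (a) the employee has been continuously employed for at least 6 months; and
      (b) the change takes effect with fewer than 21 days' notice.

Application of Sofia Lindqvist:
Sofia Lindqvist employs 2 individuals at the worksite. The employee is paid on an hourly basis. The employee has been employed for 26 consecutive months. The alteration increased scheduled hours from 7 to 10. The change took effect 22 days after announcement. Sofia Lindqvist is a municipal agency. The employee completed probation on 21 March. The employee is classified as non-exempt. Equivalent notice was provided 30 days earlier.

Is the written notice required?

No — not required.

(a) non-exempt — met.
(i) ≥ 3 at site — fails.
(ii) not (hourly-paid) — not met.
(iii) no recent notice — fails.
So (b) is not satisfied (F OR F OR F).
(c) public agency — holds.
(1): T AND F AND T → false.
(a) tenure ≥ 6 mo. — holds.
(b) < 21 days' notice — fails.
So (2) is not satisfied (T AND F).
So Overall is not satisfied (F OR F).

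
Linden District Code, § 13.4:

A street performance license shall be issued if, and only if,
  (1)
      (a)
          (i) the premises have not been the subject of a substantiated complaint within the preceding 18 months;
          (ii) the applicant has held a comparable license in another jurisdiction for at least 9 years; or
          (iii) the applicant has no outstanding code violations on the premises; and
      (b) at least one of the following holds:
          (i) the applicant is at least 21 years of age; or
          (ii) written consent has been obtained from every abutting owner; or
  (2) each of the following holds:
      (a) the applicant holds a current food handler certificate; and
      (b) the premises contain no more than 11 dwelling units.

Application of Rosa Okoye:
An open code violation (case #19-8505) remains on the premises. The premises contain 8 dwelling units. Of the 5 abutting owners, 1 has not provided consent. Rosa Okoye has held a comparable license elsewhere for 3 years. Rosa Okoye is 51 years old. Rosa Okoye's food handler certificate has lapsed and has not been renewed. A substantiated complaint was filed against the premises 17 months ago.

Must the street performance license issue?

No — denied.

(i) no complaint in 18 mo. — fails.
(ii) prior license ≥ 9 yr — fails.
(iii) no code violations — fails.
(a) = F OR F OR F = false.
(i) age ≥ 21 — satisfied.
(ii) all abutters consent — not satisfied.
(b) = T OR F = true.
(1): F AND T → false.
(a) food handler cert. — not met.
(b) ≤ 11 units — met.
(2): F AND T → false.
Overall: F OR F → false.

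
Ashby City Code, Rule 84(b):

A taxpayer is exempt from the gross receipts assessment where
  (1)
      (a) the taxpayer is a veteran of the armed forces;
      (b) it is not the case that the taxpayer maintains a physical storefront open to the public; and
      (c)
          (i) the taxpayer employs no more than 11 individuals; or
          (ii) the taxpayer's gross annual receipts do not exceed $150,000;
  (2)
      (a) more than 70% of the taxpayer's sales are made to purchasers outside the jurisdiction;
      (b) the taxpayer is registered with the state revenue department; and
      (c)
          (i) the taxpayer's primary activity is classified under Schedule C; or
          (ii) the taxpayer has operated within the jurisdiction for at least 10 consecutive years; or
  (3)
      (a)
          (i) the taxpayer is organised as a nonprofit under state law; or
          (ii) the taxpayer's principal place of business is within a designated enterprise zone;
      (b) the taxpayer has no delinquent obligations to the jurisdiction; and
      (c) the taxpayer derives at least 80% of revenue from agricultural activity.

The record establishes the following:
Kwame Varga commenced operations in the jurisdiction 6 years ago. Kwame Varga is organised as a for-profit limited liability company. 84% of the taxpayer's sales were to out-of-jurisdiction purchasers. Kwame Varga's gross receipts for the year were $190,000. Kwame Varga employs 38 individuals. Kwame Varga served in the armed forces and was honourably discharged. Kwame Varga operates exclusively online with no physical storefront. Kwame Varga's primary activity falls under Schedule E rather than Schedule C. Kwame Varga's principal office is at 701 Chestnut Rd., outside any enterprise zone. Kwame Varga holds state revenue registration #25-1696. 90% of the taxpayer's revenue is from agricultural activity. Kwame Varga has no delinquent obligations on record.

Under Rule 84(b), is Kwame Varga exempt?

No — not exempt.

(a) veteran — satisfied.
(b) not (has storefront) — satisfied.
(i) ≤ 11 employees — fails.
(ii) receipts ≤ $150,000 — not satisfied.
(c): F OR F → false.
(1) = T AND T AND F = false.
(a) >70% out-of-jur. sales — holds.
(b) state-registered — satisfied.
(i) Schedule C activity — fails.
(ii) ≥ 10 yrs in jurisdiction — not met.
So (c) is not satisfied (F OR F).
(2) = T AND T AND F = false.
(i) nonprofit — not met.
(ii) in enterprise zone — fails.
So (a) is not satisfied (F OR F).
(b) no delinquency — satisfied.
(c) ≥80% agricultural — met.
(3) = F AND T AND T = false.
Overall: F OR F OR F → false.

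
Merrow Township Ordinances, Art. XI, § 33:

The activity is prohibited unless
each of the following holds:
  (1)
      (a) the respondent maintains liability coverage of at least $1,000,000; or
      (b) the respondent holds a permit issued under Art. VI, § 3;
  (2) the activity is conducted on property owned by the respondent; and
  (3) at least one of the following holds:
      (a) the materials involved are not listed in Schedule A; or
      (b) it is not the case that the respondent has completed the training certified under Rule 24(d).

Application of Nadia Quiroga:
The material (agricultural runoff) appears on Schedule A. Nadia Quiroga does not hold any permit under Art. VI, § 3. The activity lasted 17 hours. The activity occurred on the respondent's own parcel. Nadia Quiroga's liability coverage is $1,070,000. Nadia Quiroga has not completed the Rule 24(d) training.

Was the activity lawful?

Yes — lawful.

(a) coverage ≥ $1,000,000 — holds.
(b) holds permit — not met.
(1) = T OR F = true.
(2) own property — satisfied.
(a) not (Schedule A material) — not satisfied.
(b) not (training certified) — satisfied.
(3) = F OR T = true.
So Overall is satisfied (T AND T AND T).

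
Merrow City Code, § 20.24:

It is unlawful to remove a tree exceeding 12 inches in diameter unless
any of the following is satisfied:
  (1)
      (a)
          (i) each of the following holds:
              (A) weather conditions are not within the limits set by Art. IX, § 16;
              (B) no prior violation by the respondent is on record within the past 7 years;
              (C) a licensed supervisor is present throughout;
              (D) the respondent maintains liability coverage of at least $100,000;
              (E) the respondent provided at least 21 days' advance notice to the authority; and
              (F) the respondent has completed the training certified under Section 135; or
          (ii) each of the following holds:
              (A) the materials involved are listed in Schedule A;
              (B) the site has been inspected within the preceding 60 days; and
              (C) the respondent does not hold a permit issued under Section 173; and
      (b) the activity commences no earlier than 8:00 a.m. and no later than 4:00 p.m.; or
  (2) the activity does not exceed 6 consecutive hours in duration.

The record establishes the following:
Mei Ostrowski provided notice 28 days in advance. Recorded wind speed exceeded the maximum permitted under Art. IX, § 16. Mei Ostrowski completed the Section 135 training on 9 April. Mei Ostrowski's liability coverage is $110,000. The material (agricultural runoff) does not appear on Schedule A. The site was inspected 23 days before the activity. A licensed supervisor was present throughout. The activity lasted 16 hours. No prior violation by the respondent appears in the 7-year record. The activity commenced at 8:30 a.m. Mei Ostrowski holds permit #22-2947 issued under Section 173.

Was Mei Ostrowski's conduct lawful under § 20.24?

Yes — lawful.

(A) not (weather ok) — holds.
(B) no prior violation — met.
(C) supervisor present — satisfied.
(D) coverage ≥ $100,000 — met.
(E) ≥21 days' notice — holds.
(F) training certified — satisfied.
(i): T AND T AND T AND T AND T AND T → true.
(A) Schedule A material — fails.
(B) site inspected — satisfied.
(C) not (holds permit) — fails.
(ii) = F AND T AND F = false.
(a) = T OR F = true.
(b) start within hours — met.
(1): T AND T → true.
(2) ≤ 6 hrs duration — fails.
Overall = T OR F = true.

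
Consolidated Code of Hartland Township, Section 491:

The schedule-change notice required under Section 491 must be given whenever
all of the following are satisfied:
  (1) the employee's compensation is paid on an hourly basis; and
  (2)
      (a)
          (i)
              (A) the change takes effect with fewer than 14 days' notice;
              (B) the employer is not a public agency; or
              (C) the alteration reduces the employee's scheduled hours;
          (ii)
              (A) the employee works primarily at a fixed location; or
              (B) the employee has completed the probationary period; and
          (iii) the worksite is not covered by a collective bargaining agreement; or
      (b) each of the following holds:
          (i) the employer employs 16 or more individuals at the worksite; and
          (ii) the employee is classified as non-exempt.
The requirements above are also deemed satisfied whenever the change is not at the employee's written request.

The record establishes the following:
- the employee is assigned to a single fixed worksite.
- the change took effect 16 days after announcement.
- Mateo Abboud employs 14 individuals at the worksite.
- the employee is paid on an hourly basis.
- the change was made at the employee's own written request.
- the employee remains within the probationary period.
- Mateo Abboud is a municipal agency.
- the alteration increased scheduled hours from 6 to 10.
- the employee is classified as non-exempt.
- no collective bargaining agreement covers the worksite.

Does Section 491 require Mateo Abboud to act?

(1) hourly-paid — satisfied.
(A) < 14 days' notice — not met.
(B) not (public agency) — not satisfied.
(C) hours reduced — fails.
(i): F OR F OR F → false.
(A) fixed location — holds.
(B) past probation — fails.
So (ii) is satisfied (T OR F).
(iii) no CBA — satisfied.
So (a) is not satisfied (F AND T AND T).
(i) ≥ 16 at site — fails.
(ii) non-exempt — met.
(b) = F AND T = false.
So (2) is not satisfied (F OR F).
Overall: T AND F → false.
Exception (not employee-requested) — not satisfied.
Result: main false OR exception false → false.

No — not required.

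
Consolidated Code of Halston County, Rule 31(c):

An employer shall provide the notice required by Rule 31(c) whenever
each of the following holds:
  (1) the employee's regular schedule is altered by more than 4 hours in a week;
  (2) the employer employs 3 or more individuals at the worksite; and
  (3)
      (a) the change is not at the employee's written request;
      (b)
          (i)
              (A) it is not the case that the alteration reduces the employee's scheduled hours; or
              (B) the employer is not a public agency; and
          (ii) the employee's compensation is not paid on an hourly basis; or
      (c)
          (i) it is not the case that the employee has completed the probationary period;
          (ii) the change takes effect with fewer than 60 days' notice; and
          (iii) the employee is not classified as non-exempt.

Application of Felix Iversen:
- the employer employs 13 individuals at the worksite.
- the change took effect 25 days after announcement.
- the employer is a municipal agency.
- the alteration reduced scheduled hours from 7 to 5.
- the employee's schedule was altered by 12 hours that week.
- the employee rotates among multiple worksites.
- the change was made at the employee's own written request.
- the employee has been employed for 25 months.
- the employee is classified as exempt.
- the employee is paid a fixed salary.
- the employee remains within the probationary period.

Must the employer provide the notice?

Yes — required.

(1) schedule shift > 4h — satisfied.
(2) ≥ 3 at site — holds.
(a) not employee-requested — not met.
(A) not (hours reduced) — not satisfied.
(B) not (public agency) — fails.
(i) = F OR F = false.
(ii) not (hourly-paid) — satisfied.
(b) = F AND T = false.
(i) not (past probation) — holds.
(ii) < 60 days' notice — holds.
(iii) not (non-exempt) — holds.
So (c) is satisfied (T AND T AND T).
(3) = F OR F OR T = true.
So Overall is satisfied (T AND T AND T).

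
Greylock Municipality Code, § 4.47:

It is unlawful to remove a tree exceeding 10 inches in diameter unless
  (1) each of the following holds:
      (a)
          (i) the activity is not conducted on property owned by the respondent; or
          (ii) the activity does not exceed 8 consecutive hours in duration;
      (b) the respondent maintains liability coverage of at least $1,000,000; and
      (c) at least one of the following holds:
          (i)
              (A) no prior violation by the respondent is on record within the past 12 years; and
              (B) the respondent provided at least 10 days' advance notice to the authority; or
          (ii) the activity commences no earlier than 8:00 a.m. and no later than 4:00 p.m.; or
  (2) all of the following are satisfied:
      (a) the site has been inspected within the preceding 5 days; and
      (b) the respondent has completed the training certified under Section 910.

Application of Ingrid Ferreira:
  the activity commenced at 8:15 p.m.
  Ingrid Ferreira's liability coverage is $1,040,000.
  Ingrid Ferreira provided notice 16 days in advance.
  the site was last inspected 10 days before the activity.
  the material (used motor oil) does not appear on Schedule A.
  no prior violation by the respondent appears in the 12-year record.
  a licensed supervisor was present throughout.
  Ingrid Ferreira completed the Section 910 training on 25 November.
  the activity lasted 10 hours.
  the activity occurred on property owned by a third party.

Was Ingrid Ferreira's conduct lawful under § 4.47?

(i) not (own property) — satisfied.
(ii) ≤ 8 hrs duration — not satisfied.
(a) = T OR F = true.
(b) coverage ≥ $1,000,000 — met.
(A) no prior violation — holds.
(B) ≥10 days' notice — satisfied.
So (i) is satisfied (T AND T).
(ii) start within hours — not met.
(c) = T OR F = true.
So (1) is satisfied (T AND T AND T).
(a) site inspected — fails.
(b) training certified — met.
(2): F AND T → false.
Overall = T OR F = true.

Yes — lawful.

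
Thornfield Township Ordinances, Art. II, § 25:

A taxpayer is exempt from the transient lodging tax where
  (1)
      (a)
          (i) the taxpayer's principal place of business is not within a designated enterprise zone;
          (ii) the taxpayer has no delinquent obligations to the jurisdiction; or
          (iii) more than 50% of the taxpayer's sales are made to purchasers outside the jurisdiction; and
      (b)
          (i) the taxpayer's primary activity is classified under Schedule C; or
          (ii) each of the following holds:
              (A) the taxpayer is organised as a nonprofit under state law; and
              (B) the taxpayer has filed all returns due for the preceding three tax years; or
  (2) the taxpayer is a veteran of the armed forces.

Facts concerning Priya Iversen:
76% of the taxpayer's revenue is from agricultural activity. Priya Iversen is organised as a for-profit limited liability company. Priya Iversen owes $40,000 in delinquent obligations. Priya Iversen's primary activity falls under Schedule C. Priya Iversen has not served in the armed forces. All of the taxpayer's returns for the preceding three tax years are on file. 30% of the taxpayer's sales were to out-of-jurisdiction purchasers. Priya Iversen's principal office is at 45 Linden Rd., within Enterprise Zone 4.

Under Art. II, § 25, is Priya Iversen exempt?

No — not exempt.

(i) not (in enterprise zone) — not satisfied.
(ii) no delinquency — not satisfied.
(iii) >50% out-of-jur. sales — not satisfied.
(a): F OR F OR F → false.
(i) Schedule C activity — holds.
(A) nonprofit — not satisfied.
(B) returns current — holds.
(ii): F AND T → false.
So (b) is satisfied (T OR F).
(1) = F AND T = false.
(2) veteran — fails.
Overall = F OR F = false.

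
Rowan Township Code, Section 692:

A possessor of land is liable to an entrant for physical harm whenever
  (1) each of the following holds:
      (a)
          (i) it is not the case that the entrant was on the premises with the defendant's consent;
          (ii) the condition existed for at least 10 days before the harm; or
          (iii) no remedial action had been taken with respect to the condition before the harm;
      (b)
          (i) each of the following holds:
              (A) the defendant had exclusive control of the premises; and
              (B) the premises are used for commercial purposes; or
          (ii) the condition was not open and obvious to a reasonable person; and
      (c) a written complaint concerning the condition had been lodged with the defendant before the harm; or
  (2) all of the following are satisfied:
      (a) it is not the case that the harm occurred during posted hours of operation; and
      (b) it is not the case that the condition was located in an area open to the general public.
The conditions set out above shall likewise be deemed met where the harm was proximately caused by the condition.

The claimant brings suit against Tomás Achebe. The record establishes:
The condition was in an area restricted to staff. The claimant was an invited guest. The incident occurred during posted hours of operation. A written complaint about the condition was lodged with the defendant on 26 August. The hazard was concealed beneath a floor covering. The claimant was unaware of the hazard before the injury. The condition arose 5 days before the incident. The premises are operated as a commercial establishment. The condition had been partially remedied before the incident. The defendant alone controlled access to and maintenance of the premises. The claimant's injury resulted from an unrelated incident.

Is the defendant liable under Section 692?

(i) not (consent to enter) — not met.
(ii) condition ≥10 days old — not met.
(iii) no remedial action — fails.
So (a) is not satisfied (F OR F OR F).
(A) exclusive control — satisfied.
(B) commercial use — holds.
(i) = T AND T = true.
(ii) not open/obvious — met.
So (b) is satisfied (T OR T).
(c) complaint lodged — met.
(1) = F AND T AND T = false.
(a) not (during posted hours) — not satisfied.
(b) not (public area) — holds.
So (2) is not satisfied (F AND T).
Overall: F OR F → false.
Exception (proximate cause) — not satisfied.
Result: main false OR exception false → false.

No — not liable.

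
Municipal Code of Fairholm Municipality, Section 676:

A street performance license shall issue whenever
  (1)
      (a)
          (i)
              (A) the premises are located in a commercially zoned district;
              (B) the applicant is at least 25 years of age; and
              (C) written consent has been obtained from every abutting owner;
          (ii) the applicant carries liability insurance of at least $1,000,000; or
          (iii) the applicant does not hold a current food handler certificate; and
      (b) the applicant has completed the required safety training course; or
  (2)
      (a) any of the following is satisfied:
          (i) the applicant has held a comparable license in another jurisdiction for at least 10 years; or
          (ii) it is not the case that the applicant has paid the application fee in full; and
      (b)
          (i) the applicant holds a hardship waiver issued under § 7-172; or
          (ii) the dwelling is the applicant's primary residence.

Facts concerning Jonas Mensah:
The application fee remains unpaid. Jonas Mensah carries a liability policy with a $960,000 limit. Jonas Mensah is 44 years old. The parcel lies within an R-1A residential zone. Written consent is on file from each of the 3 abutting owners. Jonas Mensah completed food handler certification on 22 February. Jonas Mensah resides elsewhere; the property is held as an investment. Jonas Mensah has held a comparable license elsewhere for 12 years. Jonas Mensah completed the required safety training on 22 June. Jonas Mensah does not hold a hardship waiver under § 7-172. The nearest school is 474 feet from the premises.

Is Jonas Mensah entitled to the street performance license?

No — denied.

(A) commercially zoned — not satisfied.
(B) age ≥ 25 — met.
(C) all abutters consent — holds.
So (i) is not satisfied (F AND T AND T).
(ii) insurance ≥ $1,000,000 — not met.
(iii) not (food handler cert.) — fails.
(a): F OR F OR F → false.
(b) safety training — satisfied.
(1) = F AND T = false.
(i) prior license ≥ 10 yr — holds.
(ii) not (fee paid) — satisfied.
So (a) is satisfied (T OR T).
(i) hardship waiver — not satisfied.
(ii) primary residence — not met.
(b) = F OR F = false.
(2): T AND F → false.
So Overall is not satisfied (F OR F).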